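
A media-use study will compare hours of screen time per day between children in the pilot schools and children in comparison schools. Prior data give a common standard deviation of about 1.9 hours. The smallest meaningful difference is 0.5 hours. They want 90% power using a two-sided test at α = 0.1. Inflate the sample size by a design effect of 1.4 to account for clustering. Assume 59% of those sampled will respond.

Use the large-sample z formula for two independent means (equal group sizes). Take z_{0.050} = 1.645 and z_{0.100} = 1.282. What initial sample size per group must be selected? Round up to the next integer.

n = 588 per group

n = (z_{α/2} + z_β)² · (σ₁² + σ₂²) / δ²
  = (1.645 + 1.282)² · (2·1.9² = 7.22) / 0.5²
  = 8.5673 · 7.22 / 0.25
  = 247.42
Design effect: 1.4 × 247.42 = 346.39.
Adjust for 59% response: 346.39 / 0.59 = 587.11.
Round up → n = 588 per group.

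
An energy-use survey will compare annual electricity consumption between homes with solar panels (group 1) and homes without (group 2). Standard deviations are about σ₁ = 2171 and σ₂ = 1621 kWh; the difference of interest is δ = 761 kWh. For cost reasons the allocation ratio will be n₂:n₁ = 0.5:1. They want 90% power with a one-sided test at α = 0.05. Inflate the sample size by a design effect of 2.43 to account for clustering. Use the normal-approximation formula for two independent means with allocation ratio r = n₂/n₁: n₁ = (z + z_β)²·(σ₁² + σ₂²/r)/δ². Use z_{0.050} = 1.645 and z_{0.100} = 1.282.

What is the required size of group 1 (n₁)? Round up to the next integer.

n₁ = (z_α + z_β)² · (σ₁² + σ₂²/r) / δ²
   = (1.645 + 1.282)² · (2171² + 1621²/0.5) / 761²
   = 8.5673 · (4713241 + 5255282) / 579121
   = 8.5673 · 9968523 / 579121
   = 147.47
Design effect: 2.43 × 147.47 = 358.35.
Round up → n₁ = 359; n₂ = r·n₁ = 0.5 × 359 = 180.

n₁ = 359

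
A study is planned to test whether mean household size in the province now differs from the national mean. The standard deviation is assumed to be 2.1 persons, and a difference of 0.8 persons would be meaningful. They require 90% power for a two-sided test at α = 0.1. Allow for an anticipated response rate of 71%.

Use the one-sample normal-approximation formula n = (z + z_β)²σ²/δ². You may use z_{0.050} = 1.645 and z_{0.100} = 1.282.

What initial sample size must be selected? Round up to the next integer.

n = 84

n = (z_{α/2} + z_β)² · σ² / δ²
  = (1.645 + 1.282)² · 2.1² / 0.8²
  = 8.5673 · 4.41 / 0.64
  = 59.03
Adjust for 71% response: 59.03 / 0.71 = 83.15.
Round up → n = 84.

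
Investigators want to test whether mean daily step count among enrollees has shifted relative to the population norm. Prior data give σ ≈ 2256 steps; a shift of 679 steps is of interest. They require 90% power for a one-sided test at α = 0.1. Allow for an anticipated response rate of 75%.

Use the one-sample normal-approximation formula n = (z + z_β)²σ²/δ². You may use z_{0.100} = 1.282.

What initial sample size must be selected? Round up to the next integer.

n = 97

n = (z_α + z_β)² · σ² / δ²
  = (1.282 + 1.282)² · 2256² / 679²
  = 6.5741 · 5089536 / 461041
  = 72.57
Adjust for 75% response: 72.57 / 0.75 = 96.76.
Round up → n = 97.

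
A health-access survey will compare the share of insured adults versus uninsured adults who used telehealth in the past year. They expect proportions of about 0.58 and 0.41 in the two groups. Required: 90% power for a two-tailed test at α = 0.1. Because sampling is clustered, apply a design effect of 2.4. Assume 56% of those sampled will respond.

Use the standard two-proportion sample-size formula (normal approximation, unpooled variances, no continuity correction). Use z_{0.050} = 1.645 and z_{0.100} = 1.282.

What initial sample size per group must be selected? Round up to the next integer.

n = (z_{α/2} + z_β)² · [p₁(1−p₁) + p₂(1−p₂)] / (p₁ − p₂)²
  = (1.645 + 1.282)² · (0.58·0.42 + 0.41·0.59) / (0.17)²
  = (2.927)² · (0.2436 + 0.2419) / 0.0289
  = 8.5673 · 0.4855 / 0.0289
  = 143.93
Design effect: 2.4 × 143.93 = 345.42.
Adjust for 56% response: 345.42 / 0.56 = 616.82.
Round up → n = 617 per group.

n = 617 per group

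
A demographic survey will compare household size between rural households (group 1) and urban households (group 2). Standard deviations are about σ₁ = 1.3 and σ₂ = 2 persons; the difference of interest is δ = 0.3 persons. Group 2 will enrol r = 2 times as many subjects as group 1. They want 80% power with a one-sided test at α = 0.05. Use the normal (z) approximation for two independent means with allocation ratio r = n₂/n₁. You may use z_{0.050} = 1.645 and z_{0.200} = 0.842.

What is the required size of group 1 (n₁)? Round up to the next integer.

n₁ = (z_α + z_β)² · (σ₁² + σ₂²/r) / δ²
   = (1.645 + 0.842)² · (1.3² + 2²/2) / 0.3²
   = 6.1852 · (1.69 + 2) / 0.09
   = 6.1852 · 3.69 / 0.09
   = 253.59
Round up → n₁ = 254; n₂ = r·n₁ = 2 × 254 = 508.

n₁ = 254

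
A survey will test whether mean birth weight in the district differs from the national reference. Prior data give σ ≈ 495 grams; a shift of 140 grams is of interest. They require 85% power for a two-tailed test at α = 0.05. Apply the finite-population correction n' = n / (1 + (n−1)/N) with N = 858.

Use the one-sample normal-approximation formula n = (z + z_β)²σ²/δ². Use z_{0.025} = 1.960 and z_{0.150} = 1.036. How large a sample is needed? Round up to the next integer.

n = (z_{α/2} + z_β)² · σ² / δ²
  = (1.960 + 1.036)² · 495² / 140²
  = 8.9760 · 245025 / 19600
  = 112.21
Finite-population correction (N = 858): 112.21 / (1 + (112.21 − 1)/858) = 99.34.
Round up → n = 100.

n = 100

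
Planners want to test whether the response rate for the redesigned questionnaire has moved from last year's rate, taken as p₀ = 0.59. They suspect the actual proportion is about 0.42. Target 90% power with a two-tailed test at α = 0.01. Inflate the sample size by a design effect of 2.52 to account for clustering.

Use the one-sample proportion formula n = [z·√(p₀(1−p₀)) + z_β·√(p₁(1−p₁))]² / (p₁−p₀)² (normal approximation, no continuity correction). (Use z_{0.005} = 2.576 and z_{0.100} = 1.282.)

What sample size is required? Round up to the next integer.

n = 315

n = [z_{α/2}·√(p₀q₀) + z_β·√(p₁q₁)]² / (p₁ − p₀)²
  = [2.576·√(0.59·0.41) + 1.282·√(0.42·0.58)]² / (-0.17)²
  = [2.576·0.4918 + 1.282·0.4936]² / 0.0289
  = [1.8997]² / 0.0289
  = 124.87
Design effect: 2.52 × 124.87 = 314.68.
Round up → n = 315.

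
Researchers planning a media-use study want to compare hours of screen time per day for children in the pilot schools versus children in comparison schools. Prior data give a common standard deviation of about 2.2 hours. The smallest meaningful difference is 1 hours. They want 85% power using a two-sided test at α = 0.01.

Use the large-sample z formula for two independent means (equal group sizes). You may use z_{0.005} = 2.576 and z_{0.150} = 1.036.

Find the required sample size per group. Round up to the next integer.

n = 127 per group

n = (z_{α/2} + z_β)² · (σ₁² + σ₂²) / δ²
  = (2.576 + 1.036)² · (2·2.2² = 9.68) / 1²
  = 13.0465 · 9.68 / 1
  = 126.29
Round up → n = 127 per group.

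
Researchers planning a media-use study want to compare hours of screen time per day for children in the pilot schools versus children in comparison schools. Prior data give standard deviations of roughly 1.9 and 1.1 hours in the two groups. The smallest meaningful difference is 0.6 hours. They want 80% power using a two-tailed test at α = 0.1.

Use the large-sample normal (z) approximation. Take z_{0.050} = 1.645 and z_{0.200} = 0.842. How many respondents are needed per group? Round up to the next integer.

n = 83 per group

n = (z_{α/2} + z_β)² · (σ₁² + σ₂²) / δ²
  = (1.645 + 0.842)² · (1.9² + 1.1² = 4.82) / 0.6²
  = 6.1852 · 4.82 / 0.36
  = 82.81
Round up → n = 83 per group.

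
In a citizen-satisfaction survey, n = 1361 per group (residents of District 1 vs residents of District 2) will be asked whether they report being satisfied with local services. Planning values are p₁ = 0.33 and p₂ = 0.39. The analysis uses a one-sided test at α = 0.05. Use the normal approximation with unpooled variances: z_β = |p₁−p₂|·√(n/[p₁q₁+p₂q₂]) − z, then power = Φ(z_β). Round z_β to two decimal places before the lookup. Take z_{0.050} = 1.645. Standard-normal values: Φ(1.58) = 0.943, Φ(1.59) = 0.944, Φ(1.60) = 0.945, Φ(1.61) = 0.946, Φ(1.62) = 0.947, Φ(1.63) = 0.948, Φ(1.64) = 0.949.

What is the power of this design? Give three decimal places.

z_β = |p₁−p₂|·√(n/[p₁q₁+p₂q₂]) − z_α
    = 0.06 · √(1361/0.4590) − 1.645
    = 0.06 · 54.4531 − 1.645
    = 3.2672 − 1.645 = 1.6222 → 1.62
Power = Φ(1.62) = 0.947.

Power ≈ 0.947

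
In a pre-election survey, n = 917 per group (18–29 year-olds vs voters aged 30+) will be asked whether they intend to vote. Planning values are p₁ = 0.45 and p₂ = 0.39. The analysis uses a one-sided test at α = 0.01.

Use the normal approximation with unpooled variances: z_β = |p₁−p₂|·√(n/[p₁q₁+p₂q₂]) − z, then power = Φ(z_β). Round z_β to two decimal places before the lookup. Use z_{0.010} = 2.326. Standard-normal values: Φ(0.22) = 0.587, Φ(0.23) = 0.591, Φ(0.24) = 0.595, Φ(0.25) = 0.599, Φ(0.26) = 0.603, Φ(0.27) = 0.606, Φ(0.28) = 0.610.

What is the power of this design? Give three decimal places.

z_β = |p₁−p₂|·√(n/[p₁q₁+p₂q₂]) − z_α
    = 0.06 · √(917/0.4854) − 2.326
    = 0.06 · 43.4645 − 2.326
    = 2.6079 − 2.326 = 0.2819 → 0.28
Power = Φ(0.28) = 0.610.

Power ≈ 0.610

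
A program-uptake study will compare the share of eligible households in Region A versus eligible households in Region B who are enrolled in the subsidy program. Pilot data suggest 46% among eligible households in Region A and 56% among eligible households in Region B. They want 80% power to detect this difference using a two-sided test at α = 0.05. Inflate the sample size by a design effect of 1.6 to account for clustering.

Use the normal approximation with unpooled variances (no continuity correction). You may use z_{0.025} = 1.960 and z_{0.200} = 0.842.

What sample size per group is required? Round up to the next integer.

n = (z_{α/2} + z_β)² · [p₁(1−p₁) + p₂(1−p₂)] / (p₁ − p₂)²
  = (1.960 + 0.842)² · (0.46·0.54 + 0.56·0.44) / (-0.10)²
  = (2.802)² · (0.2484 + 0.2464) / 0.0100
  = 7.8512 · 0.4948 / 0.0100
  = 388.48
Design effect: 1.6 × 388.48 = 621.56.
Round up → n = 622 per group.

n = 622 per group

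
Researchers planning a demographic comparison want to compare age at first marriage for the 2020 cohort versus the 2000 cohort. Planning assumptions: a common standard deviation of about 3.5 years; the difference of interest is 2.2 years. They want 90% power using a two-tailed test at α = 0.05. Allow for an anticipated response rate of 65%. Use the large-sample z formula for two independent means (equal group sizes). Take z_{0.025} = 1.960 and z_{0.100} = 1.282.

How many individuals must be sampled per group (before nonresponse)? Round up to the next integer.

n = (z_{α/2} + z_β)² · (σ₁² + σ₂²) / δ²
  = (1.960 + 1.282)² · (2·3.5² = 24.5) / 2.2²
  = 10.5106 · 24.5 / 4.84
  = 53.20
Adjust for 65% response: 53.20 / 0.65 = 81.85.
Round up → n = 82 per group.

n = 82 per group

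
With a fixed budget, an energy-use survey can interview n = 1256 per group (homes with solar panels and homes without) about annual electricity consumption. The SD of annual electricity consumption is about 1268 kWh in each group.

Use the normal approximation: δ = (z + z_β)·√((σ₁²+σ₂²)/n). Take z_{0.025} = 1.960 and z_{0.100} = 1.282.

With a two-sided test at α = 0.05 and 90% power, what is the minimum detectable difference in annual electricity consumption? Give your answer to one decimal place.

Minimum detectable difference ≈ 164.0 kWh

δ = (z_{α/2} + z_β) · √((σ₁²+σ₂²)/n)
  = (1.960 + 1.282) · √(3215648/1256)
  = 3.242 · √2560.2
  = 3.242 · 50.5987
  = 164.0410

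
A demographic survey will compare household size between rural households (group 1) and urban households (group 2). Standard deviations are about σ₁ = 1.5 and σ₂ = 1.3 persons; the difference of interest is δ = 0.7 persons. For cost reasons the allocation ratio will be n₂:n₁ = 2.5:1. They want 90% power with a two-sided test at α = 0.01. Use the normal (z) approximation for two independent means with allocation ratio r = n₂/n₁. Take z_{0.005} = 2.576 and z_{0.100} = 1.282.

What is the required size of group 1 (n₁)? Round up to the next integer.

n₁ = (z_{α/2} + z_β)² · (σ₁² + σ₂²/r) / δ²
   = (2.576 + 1.282)² · (1.5² + 1.3²/2.5) / 0.7²
   = 14.8842 · (2.25 + 0.676) / 0.49
   = 14.8842 · 2.926 / 0.49
   = 88.88
Round up → n₁ = 89; n₂ = r·n₁ = 2.5 × 89 = 223.

n₁ = 89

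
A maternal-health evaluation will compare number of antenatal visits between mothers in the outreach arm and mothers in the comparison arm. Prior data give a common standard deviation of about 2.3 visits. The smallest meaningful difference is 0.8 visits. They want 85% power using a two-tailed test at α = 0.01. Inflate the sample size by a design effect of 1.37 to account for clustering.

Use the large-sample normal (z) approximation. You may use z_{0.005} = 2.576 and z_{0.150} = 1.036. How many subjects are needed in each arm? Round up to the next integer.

n = (z_{α/2} + z_β)² · (σ₁² + σ₂²) / δ²
  = (2.576 + 1.036)² · (2·2.3² = 10.58) / 0.8²
  = 13.0465 · 10.58 / 0.64
  = 215.68
Design effect: 1.37 × 215.68 = 295.48.
Round up → n = 296 per group.

n = 296 per group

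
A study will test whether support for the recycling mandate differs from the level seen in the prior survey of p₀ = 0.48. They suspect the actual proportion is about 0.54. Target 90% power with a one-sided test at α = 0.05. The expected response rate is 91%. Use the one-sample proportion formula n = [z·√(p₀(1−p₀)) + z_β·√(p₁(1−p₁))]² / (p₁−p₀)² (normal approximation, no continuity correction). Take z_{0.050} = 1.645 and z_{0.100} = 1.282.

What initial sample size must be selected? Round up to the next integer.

n = 652

n = [z_α·√(p₀q₀) + z_β·√(p₁q₁)]² / (p₁ − p₀)²
  = [1.645·√(0.48·0.52) + 1.282·√(0.54·0.46)]² / (0.06)²
  = [1.645·0.4996 + 1.282·0.4984]² / 0.0036
  = [1.4608]² / 0.0036
  = 592.75
Adjust for 91% response: 592.75 / 0.91 = 651.37.
Round up → n = 652.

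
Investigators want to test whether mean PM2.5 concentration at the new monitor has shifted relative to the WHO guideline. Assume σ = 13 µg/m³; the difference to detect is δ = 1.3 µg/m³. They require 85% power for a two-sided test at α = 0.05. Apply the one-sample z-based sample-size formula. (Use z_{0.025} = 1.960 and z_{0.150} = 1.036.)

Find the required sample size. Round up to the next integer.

n = (z_{α/2} + z_β)² · σ² / δ²
  = (1.960 + 1.036)² · 13² / 1.3²
  = 8.9760 · 169 / 1.69
  = 897.60
Round up → n = 898.

n = 898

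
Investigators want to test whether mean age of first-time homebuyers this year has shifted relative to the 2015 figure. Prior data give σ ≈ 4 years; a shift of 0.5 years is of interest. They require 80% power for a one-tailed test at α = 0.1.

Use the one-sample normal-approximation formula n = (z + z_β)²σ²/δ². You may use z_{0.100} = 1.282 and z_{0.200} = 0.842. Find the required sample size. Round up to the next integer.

n = 289

n = (z_α + z_β)² · σ² / δ²
  = (1.282 + 0.842)² · 4² / 0.5²
  = 4.5114 · 16 / 0.25
  = 288.73
Round up → n = 289.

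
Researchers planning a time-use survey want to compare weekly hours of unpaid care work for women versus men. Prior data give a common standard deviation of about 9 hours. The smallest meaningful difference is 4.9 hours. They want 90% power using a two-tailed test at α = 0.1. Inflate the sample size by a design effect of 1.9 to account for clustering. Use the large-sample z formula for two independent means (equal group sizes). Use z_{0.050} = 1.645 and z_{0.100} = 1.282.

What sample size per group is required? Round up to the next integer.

n = 110 per group

n = (z_{α/2} + z_β)² · (σ₁² + σ₂²) / δ²
  = (1.645 + 1.282)² · (2·9² = 162) / 4.9²
  = 8.5673 · 162 / 24.01
  = 57.81
Design effect: 1.9 × 57.81 = 109.83.
Round up → n = 110 per group.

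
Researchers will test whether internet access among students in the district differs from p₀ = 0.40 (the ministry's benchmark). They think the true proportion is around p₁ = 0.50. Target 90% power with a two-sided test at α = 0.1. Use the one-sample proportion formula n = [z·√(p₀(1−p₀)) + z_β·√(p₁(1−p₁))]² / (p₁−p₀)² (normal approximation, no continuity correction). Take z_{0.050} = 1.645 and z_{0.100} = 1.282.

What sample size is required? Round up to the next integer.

n = [z_{α/2}·√(p₀q₀) + z_β·√(p₁q₁)]² / (p₁ − p₀)²
  = [1.645·√(0.40·0.60) + 1.282·√(0.50·0.50)]² / (0.10)²
  = [1.645·0.4899 + 1.282·0.5000]² / 0.0100
  = [1.4469]² / 0.0100
  = 209.35
Round up → n = 210.

n = 210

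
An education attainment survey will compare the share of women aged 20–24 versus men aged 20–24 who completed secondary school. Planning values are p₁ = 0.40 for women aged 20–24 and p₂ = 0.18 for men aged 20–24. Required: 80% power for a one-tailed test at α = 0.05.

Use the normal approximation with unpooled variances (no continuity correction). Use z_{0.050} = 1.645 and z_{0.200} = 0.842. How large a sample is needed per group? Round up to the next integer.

n = 50 per group

n = (z_α + z_β)² · [p₁(1−p₁) + p₂(1−p₂)] / (p₁ − p₂)²
  = (1.645 + 0.842)² · (0.40·0.60 + 0.18·0.82) / (0.22)²
  = (2.487)² · (0.2400 + 0.1476) / 0.0484
  = 6.1852 · 0.3876 / 0.0484
  = 49.53
Round up → n = 50 per group.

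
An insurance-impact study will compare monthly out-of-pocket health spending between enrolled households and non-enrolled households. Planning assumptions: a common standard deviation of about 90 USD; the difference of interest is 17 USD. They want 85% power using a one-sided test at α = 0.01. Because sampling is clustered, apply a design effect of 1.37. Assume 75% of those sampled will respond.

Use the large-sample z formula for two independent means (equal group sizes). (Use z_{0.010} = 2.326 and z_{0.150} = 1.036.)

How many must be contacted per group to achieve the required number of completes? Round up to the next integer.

n = (z_α + z_β)² · (σ₁² + σ₂²) / δ²
  = (2.326 + 1.036)² · (2·90² = 16200) / 17²
  = 11.3030 · 16200 / 289
  = 633.60
Design effect: 1.37 × 633.60 = 868.03.
Adjust for 75% response: 868.03 / 0.75 = 1157.37.
Round up → n = 1158 per group.

n = 1158 per group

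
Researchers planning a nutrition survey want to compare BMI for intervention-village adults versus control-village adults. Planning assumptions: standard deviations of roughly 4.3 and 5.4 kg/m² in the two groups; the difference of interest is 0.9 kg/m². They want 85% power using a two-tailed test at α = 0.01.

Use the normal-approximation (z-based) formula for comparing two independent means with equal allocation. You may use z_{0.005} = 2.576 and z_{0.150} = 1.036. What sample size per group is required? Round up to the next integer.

n = 768 per group

n = (z_{α/2} + z_β)² · (σ₁² + σ₂²) / δ²
  = (2.576 + 1.036)² · (4.3² + 5.4² = 47.65) / 0.9²
  = 13.0465 · 47.65 / 0.81
  = 767.49
Round up → n = 768 per group.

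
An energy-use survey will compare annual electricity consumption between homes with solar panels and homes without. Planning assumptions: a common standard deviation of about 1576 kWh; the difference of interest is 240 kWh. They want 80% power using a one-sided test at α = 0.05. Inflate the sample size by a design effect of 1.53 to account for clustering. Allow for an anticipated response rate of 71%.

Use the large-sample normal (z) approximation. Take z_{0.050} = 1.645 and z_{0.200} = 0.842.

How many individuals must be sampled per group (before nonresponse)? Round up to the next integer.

n = (z_α + z_β)² · (σ₁² + σ₂²) / δ²
  = (1.645 + 0.842)² · (2·1576² = 4967552) / 240²
  = 6.1852 · 4967552 / 57600
  = 533.42
Design effect: 1.53 × 533.42 = 816.14.
Adjust for 71% response: 816.14 / 0.71 = 1149.49.
Round up → n = 1150 per group.

n = 1150 per group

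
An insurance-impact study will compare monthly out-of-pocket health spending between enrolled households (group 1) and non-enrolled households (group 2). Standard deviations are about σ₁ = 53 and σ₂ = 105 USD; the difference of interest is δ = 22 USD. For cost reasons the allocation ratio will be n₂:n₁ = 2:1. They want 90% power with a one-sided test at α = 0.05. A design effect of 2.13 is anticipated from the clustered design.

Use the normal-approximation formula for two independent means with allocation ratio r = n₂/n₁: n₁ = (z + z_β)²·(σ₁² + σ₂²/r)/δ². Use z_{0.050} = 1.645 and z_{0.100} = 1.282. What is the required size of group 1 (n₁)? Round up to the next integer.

n₁ = 314

n₁ = (z_α + z_β)² · (σ₁² + σ₂²/r) / δ²
   = (1.645 + 1.282)² · (53² + 105²/2) / 22²
   = 8.5673 · (2809 + 5512.5) / 484
   = 8.5673 · 8321.5 / 484
   = 147.30
Design effect: 2.13 × 147.30 = 313.75.
Round up → n₁ = 314; n₂ = r·n₁ = 2 × 314 = 628.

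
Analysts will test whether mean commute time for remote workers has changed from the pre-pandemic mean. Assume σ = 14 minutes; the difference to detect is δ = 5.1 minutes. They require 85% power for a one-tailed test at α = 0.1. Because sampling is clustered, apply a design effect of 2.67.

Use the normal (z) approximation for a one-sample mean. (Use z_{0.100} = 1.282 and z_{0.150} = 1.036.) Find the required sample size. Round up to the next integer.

n = 109

n = (z_α + z_β)² · σ² / δ²
  = (1.282 + 1.036)² · 14² / 5.1²
  = 5.3731 · 196 / 26.01
  = 40.49
Design effect: 2.67 × 40.49 = 108.11.
Round up → n = 109.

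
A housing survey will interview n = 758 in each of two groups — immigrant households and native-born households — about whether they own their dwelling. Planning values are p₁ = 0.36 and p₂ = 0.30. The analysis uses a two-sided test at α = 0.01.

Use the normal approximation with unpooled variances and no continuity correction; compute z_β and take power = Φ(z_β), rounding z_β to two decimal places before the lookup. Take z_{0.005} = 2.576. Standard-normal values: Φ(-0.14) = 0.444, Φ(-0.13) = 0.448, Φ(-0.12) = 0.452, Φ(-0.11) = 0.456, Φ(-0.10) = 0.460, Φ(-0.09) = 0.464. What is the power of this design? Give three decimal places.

z_β = |p₁−p₂|·√(n/[p₁q₁+p₂q₂]) − z_{α/2}
    = 0.06 · √(758/0.4404) − 2.576
    = 0.06 · 41.4869 − 2.576
    = 2.4892 − 2.576 = -0.0868 → -0.09
Power = Φ(-0.09) = 0.464.

Power ≈ 0.464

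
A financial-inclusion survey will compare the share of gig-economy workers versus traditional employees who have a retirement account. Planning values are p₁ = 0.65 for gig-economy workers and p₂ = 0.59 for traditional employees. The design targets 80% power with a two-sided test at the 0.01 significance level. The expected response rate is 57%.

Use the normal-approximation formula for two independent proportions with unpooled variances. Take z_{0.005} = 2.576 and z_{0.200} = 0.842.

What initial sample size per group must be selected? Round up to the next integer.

n = (z_{α/2} + z_β)² · [p₁(1−p₁) + p₂(1−p₂)] / (p₁ − p₂)²
  = (2.576 + 0.842)² · (0.65·0.35 + 0.59·0.41) / (0.06)²
  = (3.418)² · (0.2275 + 0.2419) / 0.0036
  = 11.6827 · 0.4694 / 0.0036
  = 1523.30
Adjust for 57% response: 1523.30 / 0.57 = 2672.45.
Round up → n = 2673 per group.

n = 2673 per group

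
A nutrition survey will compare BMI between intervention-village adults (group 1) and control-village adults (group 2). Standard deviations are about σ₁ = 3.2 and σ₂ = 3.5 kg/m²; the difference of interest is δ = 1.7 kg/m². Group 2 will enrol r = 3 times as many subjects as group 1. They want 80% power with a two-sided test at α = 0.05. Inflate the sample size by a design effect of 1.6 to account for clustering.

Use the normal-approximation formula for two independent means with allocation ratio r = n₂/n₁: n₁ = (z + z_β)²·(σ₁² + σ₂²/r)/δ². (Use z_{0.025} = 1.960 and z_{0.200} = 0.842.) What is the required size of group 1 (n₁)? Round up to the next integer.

n₁ = 63

n₁ = (z_{α/2} + z_β)² · (σ₁² + σ₂²/r) / δ²
   = (1.960 + 0.842)² · (3.2² + 3.5²/3) / 1.7²
   = 7.8512 · (10.24 + 4.0833) / 2.89
   = 7.8512 · 14.3233 / 2.89
   = 38.91
Design effect: 1.6 × 38.91 = 62.26.
Round up → n₁ = 63; n₂ = r·n₁ = 3 × 63 = 189.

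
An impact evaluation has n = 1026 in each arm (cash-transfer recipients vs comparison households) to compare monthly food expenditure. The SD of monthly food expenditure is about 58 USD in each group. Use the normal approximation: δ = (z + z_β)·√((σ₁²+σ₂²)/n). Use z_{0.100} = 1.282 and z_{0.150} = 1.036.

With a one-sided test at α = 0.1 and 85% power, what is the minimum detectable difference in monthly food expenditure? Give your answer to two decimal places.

Minimum detectable difference ≈ 5.94 USD

δ = (z_α + z_β) · √((σ₁²+σ₂²)/n)
  = (1.282 + 1.036) · √(6728/1026)
  = 2.318 · √6.5575
  = 2.318 · 2.5608
  = 5.9358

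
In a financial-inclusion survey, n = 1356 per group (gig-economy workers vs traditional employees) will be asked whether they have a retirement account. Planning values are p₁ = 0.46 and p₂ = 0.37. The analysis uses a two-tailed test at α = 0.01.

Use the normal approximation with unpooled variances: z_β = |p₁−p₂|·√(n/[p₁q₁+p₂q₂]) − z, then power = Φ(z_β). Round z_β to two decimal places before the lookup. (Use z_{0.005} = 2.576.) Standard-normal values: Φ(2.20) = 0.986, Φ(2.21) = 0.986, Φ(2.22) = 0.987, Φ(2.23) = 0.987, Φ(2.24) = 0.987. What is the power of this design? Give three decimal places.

Power ≈ 0.986

z_β = |p₁−p₂|·√(n/[p₁q₁+p₂q₂]) − z_{α/2}
    = 0.09 · √(1356/0.4815) − 2.576
    = 0.09 · 53.0679 − 2.576
    = 4.7761 − 2.576 = 2.2001 → 2.20
Power = Φ(2.20) = 0.986.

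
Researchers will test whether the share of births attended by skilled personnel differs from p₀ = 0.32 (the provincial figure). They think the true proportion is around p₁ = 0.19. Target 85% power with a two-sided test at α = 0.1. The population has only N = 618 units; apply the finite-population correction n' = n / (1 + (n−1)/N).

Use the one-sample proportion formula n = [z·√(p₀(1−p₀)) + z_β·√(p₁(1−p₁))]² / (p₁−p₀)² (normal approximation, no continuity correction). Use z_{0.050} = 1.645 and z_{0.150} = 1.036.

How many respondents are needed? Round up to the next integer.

n = 73

n = [z_{α/2}·√(p₀q₀) + z_β·√(p₁q₁)]² / (p₁ − p₀)²
  = [1.645·√(0.32·0.68) + 1.036·√(0.19·0.81)]² / (-0.13)²
  = [1.645·0.4665 + 1.036·0.3923]² / 0.0169
  = [1.1738]² / 0.0169
  = 81.52
Finite-population correction (N = 618): 81.52 / (1 + (81.52 − 1)/618) = 72.13.
Round up → n = 73.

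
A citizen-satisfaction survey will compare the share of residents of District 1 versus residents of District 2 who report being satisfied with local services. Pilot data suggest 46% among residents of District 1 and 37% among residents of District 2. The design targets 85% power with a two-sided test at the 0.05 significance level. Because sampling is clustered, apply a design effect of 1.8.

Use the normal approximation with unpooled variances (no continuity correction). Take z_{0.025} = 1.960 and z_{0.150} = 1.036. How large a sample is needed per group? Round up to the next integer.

n = (z_{α/2} + z_β)² · [p₁(1−p₁) + p₂(1−p₂)] / (p₁ − p₂)²
  = (1.960 + 1.036)² · (0.46·0.54 + 0.37·0.63) / (0.09)²
  = (2.996)² · (0.2484 + 0.2331) / 0.0081
  = 8.9760 · 0.4815 / 0.0081
  = 533.57
Design effect: 1.8 × 533.57 = 960.43.
Round up → n = 961 per group.

n = 961 per group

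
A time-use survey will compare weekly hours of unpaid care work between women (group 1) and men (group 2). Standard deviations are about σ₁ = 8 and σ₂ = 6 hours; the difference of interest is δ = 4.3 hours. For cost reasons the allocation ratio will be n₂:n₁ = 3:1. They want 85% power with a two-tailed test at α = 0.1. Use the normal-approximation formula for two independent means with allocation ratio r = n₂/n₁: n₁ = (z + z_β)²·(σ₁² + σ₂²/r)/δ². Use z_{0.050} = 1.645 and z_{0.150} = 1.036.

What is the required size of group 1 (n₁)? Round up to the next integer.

n₁ = (z_{α/2} + z_β)² · (σ₁² + σ₂²/r) / δ²
   = (1.645 + 1.036)² · (8² + 6²/3) / 4.3²
   = 7.1878 · (64 + 12) / 18.49
   = 7.1878 · 76 / 18.49
   = 29.54
Round up → n₁ = 30; n₂ = r·n₁ = 3 × 30 = 90.

n₁ = 30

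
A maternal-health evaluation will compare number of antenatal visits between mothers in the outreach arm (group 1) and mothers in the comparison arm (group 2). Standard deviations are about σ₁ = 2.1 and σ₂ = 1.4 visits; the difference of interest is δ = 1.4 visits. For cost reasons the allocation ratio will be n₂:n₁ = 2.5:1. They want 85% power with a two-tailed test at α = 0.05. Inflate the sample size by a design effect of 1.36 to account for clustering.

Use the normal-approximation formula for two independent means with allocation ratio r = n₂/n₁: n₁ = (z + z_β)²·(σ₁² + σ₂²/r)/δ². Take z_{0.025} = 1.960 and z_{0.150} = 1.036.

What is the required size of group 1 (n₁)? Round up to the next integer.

n₁ = (z_{α/2} + z_β)² · (σ₁² + σ₂²/r) / δ²
   = (1.960 + 1.036)² · (2.1² + 1.4²/2.5) / 1.4²
   = 8.9760 · (4.41 + 0.784) / 1.96
   = 8.9760 · 5.194 / 1.96
   = 23.79
Design effect: 1.36 × 23.79 = 32.35.
Round up → n₁ = 33; n₂ = r·n₁ = 2.5 × 33 = 83.

n₁ = 33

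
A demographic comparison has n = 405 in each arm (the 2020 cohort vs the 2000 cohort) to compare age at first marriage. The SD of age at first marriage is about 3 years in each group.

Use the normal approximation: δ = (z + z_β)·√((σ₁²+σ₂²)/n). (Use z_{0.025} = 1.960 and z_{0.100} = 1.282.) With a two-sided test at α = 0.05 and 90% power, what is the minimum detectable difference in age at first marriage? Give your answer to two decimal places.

δ = (z_{α/2} + z_β) · √((σ₁²+σ₂²)/n)
  = (1.960 + 1.282) · √(18/405)
  = 3.242 · √0.04444
  = 3.242 · 0.2108
  = 0.6835

Minimum detectable difference ≈ 0.68 years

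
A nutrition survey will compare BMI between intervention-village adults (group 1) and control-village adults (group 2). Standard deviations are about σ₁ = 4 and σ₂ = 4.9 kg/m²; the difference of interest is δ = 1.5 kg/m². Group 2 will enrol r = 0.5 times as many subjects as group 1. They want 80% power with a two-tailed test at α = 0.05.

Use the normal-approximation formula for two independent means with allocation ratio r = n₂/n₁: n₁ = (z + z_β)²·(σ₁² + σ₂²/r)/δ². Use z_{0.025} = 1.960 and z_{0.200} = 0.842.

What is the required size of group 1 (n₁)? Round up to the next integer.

n₁ = (z_{α/2} + z_β)² · (σ₁² + σ₂²/r) / δ²
   = (1.960 + 0.842)² · (4² + 4.9²/0.5) / 1.5²
   = 7.8512 · (16 + 48.02) / 2.25
   = 7.8512 · 64.02 / 2.25
   = 223.39
Round up → n₁ = 224; n₂ = r·n₁ = 0.5 × 224 = 112.

n₁ = 224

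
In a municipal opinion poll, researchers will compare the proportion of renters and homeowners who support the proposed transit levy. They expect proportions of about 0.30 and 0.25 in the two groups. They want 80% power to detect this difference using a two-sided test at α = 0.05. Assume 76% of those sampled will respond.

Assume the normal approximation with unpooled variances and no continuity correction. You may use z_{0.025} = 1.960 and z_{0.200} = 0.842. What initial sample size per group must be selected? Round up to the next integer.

n = (z_{α/2} + z_β)² · [p₁(1−p₁) + p₂(1−p₂)] / (p₁ − p₂)²
  = (1.960 + 0.842)² · (0.30·0.70 + 0.25·0.75) / (0.05)²
  = (2.802)² · (0.2100 + 0.1875) / 0.0025
  = 7.8512 · 0.3975 / 0.0025
  = 1248.34
Adjust for 76% response: 1248.34 / 0.76 = 1642.55.
Round up → n = 1643 per group.

n = 1643 per group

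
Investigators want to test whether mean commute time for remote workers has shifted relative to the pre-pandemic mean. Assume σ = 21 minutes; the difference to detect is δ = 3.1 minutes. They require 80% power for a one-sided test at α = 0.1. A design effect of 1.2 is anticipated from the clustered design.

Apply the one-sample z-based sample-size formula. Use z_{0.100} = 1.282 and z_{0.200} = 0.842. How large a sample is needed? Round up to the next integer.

n = 249

n = (z_α + z_β)² · σ² / δ²
  = (1.282 + 0.842)² · 21² / 3.1²
  = 4.5114 · 441 / 9.61
  = 207.03
Design effect: 1.2 × 207.03 = 248.43.
Round up → n = 249.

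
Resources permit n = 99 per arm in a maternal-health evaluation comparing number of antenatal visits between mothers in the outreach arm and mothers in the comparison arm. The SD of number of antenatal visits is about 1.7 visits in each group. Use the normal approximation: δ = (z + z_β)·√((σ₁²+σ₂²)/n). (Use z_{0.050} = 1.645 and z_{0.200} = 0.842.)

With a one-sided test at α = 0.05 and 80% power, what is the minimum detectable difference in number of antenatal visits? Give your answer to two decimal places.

Minimum detectable difference ≈ 0.60 visits

δ = (z_α + z_β) · √((σ₁²+σ₂²)/n)
  = (1.645 + 0.842) · √(5.78/99)
  = 2.487 · √0.05838
  = 2.487 · 0.2416
  = 0.6009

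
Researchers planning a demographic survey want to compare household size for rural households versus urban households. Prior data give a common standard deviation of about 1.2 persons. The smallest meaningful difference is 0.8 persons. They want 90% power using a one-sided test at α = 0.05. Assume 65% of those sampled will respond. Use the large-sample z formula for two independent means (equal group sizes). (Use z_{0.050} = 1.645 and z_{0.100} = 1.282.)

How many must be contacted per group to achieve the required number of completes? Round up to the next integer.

n = (z_α + z_β)² · (σ₁² + σ₂²) / δ²
  = (1.645 + 1.282)² · (2·1.2² = 2.88) / 0.8²
  = 8.5673 · 2.88 / 0.64
  = 38.55
Adjust for 65% response: 38.55 / 0.65 = 59.31.
Round up → n = 60 per group.

n = 60 per group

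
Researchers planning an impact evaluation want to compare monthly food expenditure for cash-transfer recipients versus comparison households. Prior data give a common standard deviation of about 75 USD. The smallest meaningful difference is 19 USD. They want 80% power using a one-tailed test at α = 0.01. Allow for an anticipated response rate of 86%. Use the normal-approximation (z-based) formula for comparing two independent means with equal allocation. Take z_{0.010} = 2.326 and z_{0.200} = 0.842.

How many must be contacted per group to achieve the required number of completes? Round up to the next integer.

n = (z_α + z_β)² · (σ₁² + σ₂²) / δ²
  = (2.326 + 0.842)² · (2·75² = 11250) / 19²
  = 10.0362 · 11250 / 361
  = 312.76
Adjust for 86% response: 312.76 / 0.86 = 363.68.
Round up → n = 364 per group.

n = 364 per group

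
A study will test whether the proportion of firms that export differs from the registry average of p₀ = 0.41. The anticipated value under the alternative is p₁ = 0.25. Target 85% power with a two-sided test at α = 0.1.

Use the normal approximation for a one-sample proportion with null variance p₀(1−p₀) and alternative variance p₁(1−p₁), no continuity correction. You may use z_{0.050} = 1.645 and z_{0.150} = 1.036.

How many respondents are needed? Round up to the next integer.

n = 62

n = [z_{α/2}·√(p₀q₀) + z_β·√(p₁q₁)]² / (p₁ − p₀)²
  = [1.645·√(0.41·0.59) + 1.036·√(0.25·0.75)]² / (-0.16)²
  = [1.645·0.4918 + 1.036·0.4330]² / 0.0256
  = [1.2577]² / 0.0256
  = 61.79
Round up → n = 62.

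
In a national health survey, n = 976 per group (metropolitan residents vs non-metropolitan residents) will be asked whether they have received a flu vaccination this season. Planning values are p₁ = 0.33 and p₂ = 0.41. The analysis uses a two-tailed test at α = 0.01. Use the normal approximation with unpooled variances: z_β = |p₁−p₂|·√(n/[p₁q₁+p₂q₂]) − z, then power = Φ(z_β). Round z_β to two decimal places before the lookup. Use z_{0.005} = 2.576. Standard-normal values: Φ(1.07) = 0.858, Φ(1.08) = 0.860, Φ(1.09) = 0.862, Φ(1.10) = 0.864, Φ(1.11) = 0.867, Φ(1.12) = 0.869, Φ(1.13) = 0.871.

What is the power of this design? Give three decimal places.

z_β = |p₁−p₂|·√(n/[p₁q₁+p₂q₂]) − z_{α/2}
    = 0.08 · √(976/0.4630) − 2.576
    = 0.08 · 45.9129 − 2.576
    = 3.6730 − 2.576 = 1.0970 → 1.10
Power = Φ(1.10) = 0.864.

Power ≈ 0.864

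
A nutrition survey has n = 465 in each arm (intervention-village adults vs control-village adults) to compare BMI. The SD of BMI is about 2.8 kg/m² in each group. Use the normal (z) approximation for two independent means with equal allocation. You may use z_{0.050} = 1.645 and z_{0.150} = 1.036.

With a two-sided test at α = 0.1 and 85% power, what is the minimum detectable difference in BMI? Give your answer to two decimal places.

Minimum detectable difference ≈ 0.49 kg/m²

δ = (z_{α/2} + z_β) · √((σ₁²+σ₂²)/n)
  = (1.645 + 1.036) · √(15.68/465)
  = 2.681 · √0.03372
  = 2.681 · 0.1836
  = 0.4923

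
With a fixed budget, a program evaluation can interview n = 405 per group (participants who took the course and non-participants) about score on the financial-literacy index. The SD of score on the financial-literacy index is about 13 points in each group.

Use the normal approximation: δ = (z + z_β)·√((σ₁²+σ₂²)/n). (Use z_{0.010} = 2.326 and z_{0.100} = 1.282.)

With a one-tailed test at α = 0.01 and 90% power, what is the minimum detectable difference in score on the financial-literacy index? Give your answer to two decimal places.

Minimum detectable difference ≈ 3.30 points

δ = (z_α + z_β) · √((σ₁²+σ₂²)/n)
  = (2.326 + 1.282) · √(338/405)
  = 3.608 · √0.83457
  = 3.608 · 0.9135
  = 3.2961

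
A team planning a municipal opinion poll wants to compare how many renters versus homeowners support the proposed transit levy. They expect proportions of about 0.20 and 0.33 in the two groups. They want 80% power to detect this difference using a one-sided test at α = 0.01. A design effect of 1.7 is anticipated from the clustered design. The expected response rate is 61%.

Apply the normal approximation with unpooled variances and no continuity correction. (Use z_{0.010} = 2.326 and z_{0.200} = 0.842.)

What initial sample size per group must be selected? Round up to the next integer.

n = 631 per group

n = (z_α + z_β)² · [p₁(1−p₁) + p₂(1−p₂)] / (p₁ − p₂)²
  = (2.326 + 0.842)² · (0.20·0.80 + 0.33·0.67) / (-0.13)²
  = (3.168)² · (0.1600 + 0.2211) / 0.0169
  = 10.0362 · 0.3811 / 0.0169
  = 226.32
Design effect: 1.7 × 226.32 = 384.74.
Adjust for 61% response: 384.74 / 0.61 = 630.73.
Round up → n = 631 per group.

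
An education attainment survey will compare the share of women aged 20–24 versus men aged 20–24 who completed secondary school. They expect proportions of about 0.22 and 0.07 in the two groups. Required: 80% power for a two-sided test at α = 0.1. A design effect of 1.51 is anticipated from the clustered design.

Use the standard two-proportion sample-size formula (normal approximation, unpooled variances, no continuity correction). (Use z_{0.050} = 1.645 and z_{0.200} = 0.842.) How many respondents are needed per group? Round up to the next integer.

n = (z_{α/2} + z_β)² · [p₁(1−p₁) + p₂(1−p₂)] / (p₁ − p₂)²
  = (1.645 + 0.842)² · (0.22·0.78 + 0.07·0.93) / (0.15)²
  = (2.487)² · (0.1716 + 0.0651) / 0.0225
  = 6.1852 · 0.2367 / 0.0225
  = 65.07
Design effect: 1.51 × 65.07 = 98.25.
Round up → n = 99 per group.

n = 99 per group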